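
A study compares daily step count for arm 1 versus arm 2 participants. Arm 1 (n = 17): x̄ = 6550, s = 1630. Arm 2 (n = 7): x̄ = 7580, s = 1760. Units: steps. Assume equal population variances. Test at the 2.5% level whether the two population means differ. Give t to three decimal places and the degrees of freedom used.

Let group 1 = arm 1, group 2 = arm 2. H0: μ_1 = μ_2; H1: μ_1 ≠ μ_2 (two-sample pooled-variance t-test, two-sided).
s_p² = [(17−1)·1630² + (7−1)·1760²]/(17+7−2) = 2777090
t = (6550 − 7580)/√[2777090·(1/17 + 1/7)] = -1.376
df = n₁ + n₂ − 2 = 22
Two-sided p-value ≈ 0.1826
Since p ≈ 0.1826 > α = 0.025, fail to reject H0; the data do not provide sufficient evidence against H0.

t = -1.376, df = 22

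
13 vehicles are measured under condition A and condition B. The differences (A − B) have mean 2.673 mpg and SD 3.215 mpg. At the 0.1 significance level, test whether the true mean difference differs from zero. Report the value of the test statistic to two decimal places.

H0: μ_d = 0; H1: μ_d ≠ 0 (paired t-test on the differences, two-sided).
t = d̄/(s_d/√n) = 2.673/(3.215/√13) = 3.00
df = n − 1 = 12
Two-sided p-value ≈ 0.0111
Since p ≈ 0.0111 < α = 0.1, reject H0; the evidence is statistically significant.

3.00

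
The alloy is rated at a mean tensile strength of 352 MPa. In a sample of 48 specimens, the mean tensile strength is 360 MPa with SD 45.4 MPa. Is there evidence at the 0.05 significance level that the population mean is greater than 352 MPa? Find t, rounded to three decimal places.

1.221

H0: μ = 352; H1: μ > 352 (one-sample t-test, right-tailed).
t = (x̄ − μ₀)/(s/√n) = (360 − 352)/(45.4/√48) = 1.221
df = n − 1 = 47
p-value = P(T ≥ 1.221) ≈ 0.1141
Since p ≈ 0.1141 > α = 0.05, fail to reject H0; the evidence is not statistically significant.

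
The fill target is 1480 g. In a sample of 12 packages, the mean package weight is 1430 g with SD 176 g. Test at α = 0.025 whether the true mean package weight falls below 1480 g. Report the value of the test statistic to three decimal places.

H0: μ = 1480; H1: μ < 1480 (one-sample t-test, left-tailed).
t = (x̄ − μ₀)/(s/√n) = (1430 − 1480)/(176/√12) = -0.984
df = n − 1 = 11
p-value = P(T ≤ -0.984) ≈ 0.173
Since p ≈ 0.173 > α = 0.025, fail to reject H0; the evidence is not statistically significant.

-0.984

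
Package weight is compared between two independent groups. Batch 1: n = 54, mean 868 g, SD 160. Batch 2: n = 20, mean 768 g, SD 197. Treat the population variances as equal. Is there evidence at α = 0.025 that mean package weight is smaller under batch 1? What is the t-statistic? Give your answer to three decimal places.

2.240

Let group 1 = batch 1, group 2 = batch 2. H0: μ_1 = μ_2; H1: μ_1 < μ_2 (two-sample pooled-variance t-test, left-tailed).
s_p² = [(54−1)·160² + (20−1)·197²]/(54+20−2) = 29085.7
t = (868 − 768)/√[29085.7·(1/54 + 1/20)] = 2.240
df = n₁ + n₂ − 2 = 72
p-value = P(T ≤ 2.240) ≈ 0.986
Since p ≈ 0.986 > α = 0.025, fail to reject H0; the data do not provide sufficient evidence against H0.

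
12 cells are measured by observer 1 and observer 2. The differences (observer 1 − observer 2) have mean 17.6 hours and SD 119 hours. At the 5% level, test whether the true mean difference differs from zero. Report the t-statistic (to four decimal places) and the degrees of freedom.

H0: μ_d = 0; H1: μ_d ≠ 0 (paired t-test on the differences, two-sided).
t = d̄/(s_d/√n) = 17.6/(119/√12) = 0.5123
df = n − 1 = 11
Two-sided p-value ≈ 0.619
Since p ≈ 0.619 > α = 0.05, fail to reject H0; the data do not provide sufficient evidence against H0.

t = 0.5123, df = 11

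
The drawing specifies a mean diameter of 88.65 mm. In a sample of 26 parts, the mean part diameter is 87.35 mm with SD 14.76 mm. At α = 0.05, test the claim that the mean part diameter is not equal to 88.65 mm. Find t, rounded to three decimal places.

H0: μ = 88.65; H1: μ ≠ 88.65 (one-sample t-test, two-sided).
t = (x̄ − μ₀)/(s/√n) = (87.35 − 88.65)/(14.76/√26) = -0.449
df = n − 1 = 25
Two-sided p-value ≈ 0.657
Since p ≈ 0.657 > α = 0.05, fail to reject H0; the evidence is not statistically significant.

-0.449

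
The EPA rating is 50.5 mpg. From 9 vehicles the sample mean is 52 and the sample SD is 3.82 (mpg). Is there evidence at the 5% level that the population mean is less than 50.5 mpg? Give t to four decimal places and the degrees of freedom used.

t = 1.1780, df = 8

H0: μ = 50.5; H1: μ < 50.5 (one-sample t-test, left-tailed).
t = (x̄ − μ₀)/(s/√n) = (52 − 50.5)/(3.82/√9) = 1.1780
df = n − 1 = 8
p-value = P(T ≤ 1.1780) ≈ 0.8637
Since p ≈ 0.8637 > α = 0.05, fail to reject H0; the data do not provide sufficient evidence against H0.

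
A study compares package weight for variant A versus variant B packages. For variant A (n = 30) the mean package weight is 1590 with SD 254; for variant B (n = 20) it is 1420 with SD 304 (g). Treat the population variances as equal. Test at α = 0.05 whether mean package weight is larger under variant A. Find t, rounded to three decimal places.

2.142

Let group 1 = variant A, group 2 = variant B. H0: μ_1 = μ_2; H1: μ_1 > μ_2 (two-sample pooled-variance t-test, right-tailed).
s_p² = [(30−1)·254² + (20−1)·304²]/(30+20−2) = 75559.8
t = (1590 − 1420)/√[75559.8·(1/30 + 1/20)] = 2.142
df = n₁ + n₂ − 2 = 48
p-value = P(T ≥ 2.142) ≈ 0.019
Since p ≈ 0.019 < α = 0.05, reject H0; the evidence is statistically significant.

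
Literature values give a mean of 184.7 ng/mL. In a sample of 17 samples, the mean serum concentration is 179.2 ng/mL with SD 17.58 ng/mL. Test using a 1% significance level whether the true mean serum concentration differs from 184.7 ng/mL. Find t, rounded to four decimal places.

-1.2899

H0: μ = 184.7; H1: μ ≠ 184.7 (one-sample t-test, two-sided).
t = (x̄ − μ₀)/(s/√n) = (179.2 − 184.7)/(17.58/√17) = -1.2899
df = n − 1 = 16
Two-sided p-value ≈ 0.2154
Since p ≈ 0.2154 > α = 0.01, fail to reject H0; the evidence is not statistically significant.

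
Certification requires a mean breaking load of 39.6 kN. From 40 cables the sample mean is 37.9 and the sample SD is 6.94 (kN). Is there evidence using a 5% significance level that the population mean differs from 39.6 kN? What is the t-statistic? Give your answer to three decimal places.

H0: μ = 39.6; H1: μ ≠ 39.6 (one-sample t-test, two-sided).
t = (x̄ − μ₀)/(s/√n) = (37.9 − 39.6)/(6.94/√40) = -1.549
df = n − 1 = 39
Two-sided p-value ≈ 0.1294
Since p ≈ 0.1294 > α = 0.05, fail to reject H0; the evidence is not statistically significant.

-1.549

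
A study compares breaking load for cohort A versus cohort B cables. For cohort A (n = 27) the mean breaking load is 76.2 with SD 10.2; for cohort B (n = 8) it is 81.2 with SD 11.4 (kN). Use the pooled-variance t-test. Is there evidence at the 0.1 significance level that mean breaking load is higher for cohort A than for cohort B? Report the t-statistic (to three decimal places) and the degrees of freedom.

t = -1.187, df = 33

Let group 1 = cohort A, group 2 = cohort B. H0: μ_1 = μ_2; H1: μ_1 > μ_2 (two-sample pooled-variance t-test, right-tailed).
s_p² = [(27−1)·10.2² + (8−1)·11.4²]/(27+8−2) = 109.538
t = (76.2 − 81.2)/√[109.538·(1/27 + 1/8)] = -1.187
df = n₁ + n₂ − 2 = 33
p-value = P(T ≥ -1.187) ≈ 0.878
Since p ≈ 0.878 > α = 0.1, fail to reject H0; the evidence is not statistically significant.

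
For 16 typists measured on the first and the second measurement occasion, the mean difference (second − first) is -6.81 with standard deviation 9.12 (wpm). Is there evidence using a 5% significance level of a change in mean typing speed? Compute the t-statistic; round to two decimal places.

H0: μ_d = 0; H1: μ_d ≠ 0 (paired t-test on the differences, two-sided).
t = d̄/(s_d/√n) = -6.81/(9.12/√16) = -2.99
df = n − 1 = 15
Two-sided p-value ≈ 0.0092
Since p ≈ 0.0092 < α = 0.05, reject H0; the evidence is statistically significant.

-2.99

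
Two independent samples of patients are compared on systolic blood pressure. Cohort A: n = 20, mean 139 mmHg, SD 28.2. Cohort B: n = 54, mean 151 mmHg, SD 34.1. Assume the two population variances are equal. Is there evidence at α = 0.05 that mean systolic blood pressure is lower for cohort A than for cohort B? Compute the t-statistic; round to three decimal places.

Let group 1 = cohort A, group 2 = cohort B. H0: μ_1 = μ_2; H1: μ_1 < μ_2 (two-sample pooled-variance t-test, left-tailed).
s_p² = [(20−1)·28.2² + (54−1)·34.1²]/(20+54−2) = 1065.81
t = (139 − 151)/√[1065.81·(1/20 + 1/54)] = -1.404
df = n₁ + n₂ − 2 = 72
p-value = P(T ≤ -1.404) ≈ 0.082
Since p ≈ 0.082 > α = 0.05, fail to reject H0; the evidence is not statistically significant.

-1.404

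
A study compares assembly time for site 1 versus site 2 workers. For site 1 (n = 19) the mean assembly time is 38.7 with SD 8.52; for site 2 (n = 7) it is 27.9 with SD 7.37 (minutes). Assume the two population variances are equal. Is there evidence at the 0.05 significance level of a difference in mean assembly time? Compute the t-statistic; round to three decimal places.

2.962

Let group 1 = site 1, group 2 = site 2. H0: μ_1 = μ_2; H1: μ_1 ≠ μ_2 (two-sample pooled-variance t-test, two-sided).
s_p² = [(19−1)·8.52² + (7−1)·7.37²]/(19+7−2) = 68.022
t = (38.7 − 27.9)/√[68.022·(1/19 + 1/7)] = 2.962
df = n₁ + n₂ − 2 = 24
Two-sided p-value ≈ 0.007
Since p ≈ 0.007 < α = 0.05, reject H0; the evidence is statistically significant.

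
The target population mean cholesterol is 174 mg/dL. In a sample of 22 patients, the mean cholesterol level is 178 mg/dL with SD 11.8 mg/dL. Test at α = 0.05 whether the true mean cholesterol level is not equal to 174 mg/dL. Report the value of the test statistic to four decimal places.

1.5900

H0: μ = 174; H1: μ ≠ 174 (one-sample t-test, two-sided).
t = (x̄ − μ₀)/(s/√n) = (178 − 174)/(11.8/√22) = 1.5900
df = n − 1 = 21
Two-sided p-value ≈ 0.1268
Since p ≈ 0.1268 > α = 0.05, fail to reject H0; the data do not provide sufficient evidence against H0.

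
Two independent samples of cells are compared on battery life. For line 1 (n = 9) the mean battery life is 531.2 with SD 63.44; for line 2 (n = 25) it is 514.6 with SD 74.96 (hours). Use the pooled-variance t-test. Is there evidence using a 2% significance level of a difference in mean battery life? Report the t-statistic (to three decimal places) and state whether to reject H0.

t = 0.591; fail to reject H0

Let group 1 = line 1, group 2 = line 2. H0: μ_1 = μ_2; H1: μ_1 ≠ μ_2 (two-sample pooled-variance t-test, two-sided).
s_p² = [(9−1)·63.44² + (25−1)·74.96²]/(9+25−2) = 5220.41
t = (531.2 − 514.6)/√[5220.41·(1/9 + 1/25)] = 0.591
df = n₁ + n₂ − 2 = 32
Two-sided p-value ≈ 0.5587
Since p ≈ 0.5587 > α = 0.02, fail to reject H0; the data do not provide sufficient evidence against H0.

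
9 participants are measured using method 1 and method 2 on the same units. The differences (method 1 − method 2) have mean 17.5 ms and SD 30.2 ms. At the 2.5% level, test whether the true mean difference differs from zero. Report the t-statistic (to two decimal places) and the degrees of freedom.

H0: μ_d = 0; H1: μ_d ≠ 0 (paired t-test on the differences, two-sided).
t = d̄/(s_d/√n) = 17.5/(30.2/√9) = 1.74
df = n − 1 = 8
Two-sided p-value ≈ 0.120
Since p ≈ 0.120 > α = 0.025, fail to reject H0; the evidence is not statistically significant.

t = 1.74, df = 8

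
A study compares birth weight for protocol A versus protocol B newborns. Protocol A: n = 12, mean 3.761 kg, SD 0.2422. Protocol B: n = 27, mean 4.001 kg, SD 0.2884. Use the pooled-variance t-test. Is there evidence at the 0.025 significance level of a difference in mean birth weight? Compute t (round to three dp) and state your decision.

Let group 1 = protocol A, group 2 = protocol B. H0: μ_1 = μ_2; H1: μ_1 ≠ μ_2 (two-sample pooled-variance t-test, two-sided).
s_p² = [(12−1)·0.2422² + (27−1)·0.2884²]/(12+27−2) = 0.0758867
t = (3.761 − 4.001)/√[0.0758867·(1/12 + 1/27)] = -2.511
df = n₁ + n₂ − 2 = 37
Two-sided p-value ≈ 0.017
Since p ≈ 0.017 < α = 0.025, reject H0; the data support H1.

t = -2.511; reject H0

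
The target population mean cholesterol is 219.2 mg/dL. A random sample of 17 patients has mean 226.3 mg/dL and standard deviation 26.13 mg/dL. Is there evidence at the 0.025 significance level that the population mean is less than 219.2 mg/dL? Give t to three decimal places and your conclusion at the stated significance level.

t = 1.120; fail to reject H0

H0: μ = 219.2; H1: μ < 219.2 (one-sample t-test, left-tailed).
t = (x̄ − μ₀)/(s/√n) = (226.3 − 219.2)/(26.13/√17) = 1.120
df = n − 1 = 16
p-value = P(T ≤ 1.120) ≈ 0.860
Since p ≈ 0.860 > α = 0.025, fail to reject H0; the data do not provide sufficient evidence against H0.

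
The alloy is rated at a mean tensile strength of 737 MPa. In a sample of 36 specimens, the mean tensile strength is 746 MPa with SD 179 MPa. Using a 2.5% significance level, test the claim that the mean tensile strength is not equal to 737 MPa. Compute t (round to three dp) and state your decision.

H0: μ = 737; H1: μ ≠ 737 (one-sample t-test, two-sided).
t = (x̄ − μ₀)/(s/√n) = (746 − 737)/(179/√36) = 0.302
df = n − 1 = 35
Two-sided p-value ≈ 0.765
Since p ≈ 0.765 > α = 0.025, fail to reject H0; the data do not provide sufficient evidence against H0.

t = 0.302; fail to reject H0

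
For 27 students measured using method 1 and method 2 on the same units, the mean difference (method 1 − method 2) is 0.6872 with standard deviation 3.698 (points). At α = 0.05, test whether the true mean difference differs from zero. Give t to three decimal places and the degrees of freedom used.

t = 0.966, df = 26

H0: μ_d = 0; H1: μ_d ≠ 0 (paired t-test on the differences, two-sided).
t = d̄/(s_d/√n) = 0.6872/(3.698/√27) = 0.966
df = n − 1 = 26
Two-sided p-value ≈ 0.343
Since p ≈ 0.343 > α = 0.05, fail to reject H0; the evidence is not statistically significant.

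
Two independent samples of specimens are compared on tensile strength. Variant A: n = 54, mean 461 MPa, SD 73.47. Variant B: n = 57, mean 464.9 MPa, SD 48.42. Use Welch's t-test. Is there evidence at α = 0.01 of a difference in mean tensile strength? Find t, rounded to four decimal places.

-0.3283

Let group 1 = variant A, group 2 = variant B. H0: μ_1 = μ_2; H1: μ_1 ≠ μ_2 (Welch's two-sample t-test, two-sided).
t = (x̄_1 − x̄_2)/√(s_1²/n_1 + s_2²/n_2) = (461 − 464.9)/√(73.47²/54 + 48.42²/57) = -0.3283
Welch–Satterthwaite df ≈ 91.01
Two-sided p-value ≈ 0.7434
Since p ≈ 0.7434 > α = 0.01, fail to reject H0; the evidence is not statistically significant.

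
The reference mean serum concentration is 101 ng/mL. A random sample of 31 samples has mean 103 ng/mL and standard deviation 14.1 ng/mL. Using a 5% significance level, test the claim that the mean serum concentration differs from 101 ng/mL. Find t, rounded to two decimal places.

H0: μ = 101; H1: μ ≠ 101 (one-sample t-test, two-sided).
t = (x̄ − μ₀)/(s/√n) = (103 − 101)/(14.1/√31) = 0.79
df = n − 1 = 30
Two-sided p-value ≈ 0.4359
Since p ≈ 0.4359 > α = 0.05, fail to reject H0; the evidence is not statistically significant.

0.79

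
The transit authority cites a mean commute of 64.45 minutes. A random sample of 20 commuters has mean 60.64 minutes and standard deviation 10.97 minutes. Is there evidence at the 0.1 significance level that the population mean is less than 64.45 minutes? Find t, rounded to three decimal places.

-1.553

H0: μ = 64.45; H1: μ < 64.45 (one-sample t-test, left-tailed).
t = (x̄ − μ₀)/(s/√n) = (60.64 − 64.45)/(10.97/√20) = -1.553
df = n − 1 = 19
p-value = P(T ≤ -1.553) ≈ 0.0684
Since p ≈ 0.0684 < α = 0.1, reject H0; the evidence is statistically significant.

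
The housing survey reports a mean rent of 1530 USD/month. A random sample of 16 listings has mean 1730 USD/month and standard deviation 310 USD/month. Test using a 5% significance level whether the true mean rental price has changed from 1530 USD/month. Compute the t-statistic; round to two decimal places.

H0: μ = 1530; H1: μ ≠ 1530 (one-sample t-test, two-sided).
t = (x̄ − μ₀)/(s/√n) = (1730 − 1530)/(310/√16) = 2.58
df = n − 1 = 15
Two-sided p-value ≈ 0.0209
Since p ≈ 0.0209 < α = 0.05, reject H0; the data support H1.

2.58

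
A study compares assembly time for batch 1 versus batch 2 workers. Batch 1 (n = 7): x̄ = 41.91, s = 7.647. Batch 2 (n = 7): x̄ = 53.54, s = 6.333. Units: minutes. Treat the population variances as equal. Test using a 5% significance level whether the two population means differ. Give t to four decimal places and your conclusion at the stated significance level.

t = -3.0990; reject H0

Let group 1 = batch 1, group 2 = batch 2. H0: μ_1 = μ_2; H1: μ_1 ≠ μ_2 (two-sample pooled-variance t-test, two-sided).
s_p² = [(7−1)·7.647² + (7−1)·6.333²]/(7+7−2) = 49.2917
t = (41.91 − 53.54)/√[49.2917·(1/7 + 1/7)] = -3.0990
df = n₁ + n₂ − 2 = 12
Two-sided p-value ≈ 0.009
Since p ≈ 0.009 < α = 0.05, reject H0; the evidence is statistically significant.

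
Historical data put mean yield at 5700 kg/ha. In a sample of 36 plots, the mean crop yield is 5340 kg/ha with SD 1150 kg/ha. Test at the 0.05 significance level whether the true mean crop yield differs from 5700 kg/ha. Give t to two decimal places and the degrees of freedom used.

H0: μ = 5700; H1: μ ≠ 5700 (one-sample t-test, two-sided).
t = (x̄ − μ₀)/(s/√n) = (5340 − 5700)/(1150/√36) = -1.88
df = n − 1 = 35
Two-sided p-value ≈ 0.069
Since p ≈ 0.069 > α = 0.05, fail to reject H0; the data do not provide sufficient evidence against H0.

t = -1.88, df = 35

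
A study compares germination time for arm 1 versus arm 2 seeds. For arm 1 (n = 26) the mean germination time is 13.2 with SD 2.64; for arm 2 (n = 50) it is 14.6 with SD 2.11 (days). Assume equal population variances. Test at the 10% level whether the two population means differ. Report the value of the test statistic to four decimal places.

-2.5145

Let group 1 = arm 1, group 2 = arm 2. H0: μ_1 = μ_2; H1: μ_1 ≠ μ_2 (two-sample pooled-variance t-test, two-sided).
s_p² = [(26−1)·2.64² + (50−1)·2.11²]/(26+50−2) = 5.30261
t = (13.2 − 14.6)/√[5.30261·(1/26 + 1/50)] = -2.5145
df = n₁ + n₂ − 2 = 74
Two-sided p-value ≈ 0.014
Since p ≈ 0.014 < α = 0.1, reject H0; the evidence is statistically significant.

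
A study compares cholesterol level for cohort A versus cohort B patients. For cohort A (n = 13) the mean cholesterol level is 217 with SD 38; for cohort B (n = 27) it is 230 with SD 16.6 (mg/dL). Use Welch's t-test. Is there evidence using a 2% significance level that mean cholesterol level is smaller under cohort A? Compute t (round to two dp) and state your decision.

Let group 1 = cohort A, group 2 = cohort B. H0: μ_1 = μ_2; H1: μ_1 < μ_2 (Welch's two-sample t-test, left-tailed).
t = (x̄_1 − x̄_2)/√(s_1²/n_1 + s_2²/n_2) = (217 − 230)/√(38²/13 + 16.6²/27) = -1.18
Welch–Satterthwaite df ≈ 14.25
p-value = P(T ≤ -1.18) ≈ 0.1286
Since p ≈ 0.1286 > α = 0.02, fail to reject H0; the evidence is not statistically significant.

t = -1.18; fail to reject H0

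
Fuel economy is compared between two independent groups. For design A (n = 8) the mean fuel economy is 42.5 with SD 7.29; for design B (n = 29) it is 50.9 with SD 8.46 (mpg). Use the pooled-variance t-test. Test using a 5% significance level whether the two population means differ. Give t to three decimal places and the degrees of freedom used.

Let group 1 = design A, group 2 = design B. H0: μ_1 = μ_2; H1: μ_1 ≠ μ_2 (two-sample pooled-variance t-test, two-sided).
s_p² = [(8−1)·7.29² + (29−1)·8.46²]/(8+29−2) = 67.8861
t = (42.5 − 50.9)/√[67.8861·(1/8 + 1/29)] = -2.553
df = n₁ + n₂ − 2 = 35
Two-sided p-value ≈ 0.015
Since p ≈ 0.015 < α = 0.05, reject H0; the data support H1.

t = -2.553, df = 35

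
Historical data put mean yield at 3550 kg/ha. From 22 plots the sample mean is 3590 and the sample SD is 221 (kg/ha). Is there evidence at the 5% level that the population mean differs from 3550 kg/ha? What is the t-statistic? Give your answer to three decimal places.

H0: μ = 3550; H1: μ ≠ 3550 (one-sample t-test, two-sided).
t = (x̄ − μ₀)/(s/√n) = (3590 − 3550)/(221/√22) = 0.849
df = n − 1 = 21
Two-sided p-value ≈ 0.4055
Since p ≈ 0.4055 > α = 0.05, fail to reject H0; the evidence is not statistically significant.

0.849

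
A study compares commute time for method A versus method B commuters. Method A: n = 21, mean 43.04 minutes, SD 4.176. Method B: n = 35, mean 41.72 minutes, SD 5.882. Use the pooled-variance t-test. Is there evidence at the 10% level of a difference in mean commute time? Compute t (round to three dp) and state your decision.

Let group 1 = method A, group 2 = method B. H0: μ_1 = μ_2; H1: μ_1 ≠ μ_2 (two-sample pooled-variance t-test, two-sided).
s_p² = [(21−1)·4.176² + (35−1)·5.882²]/(21+35−2) = 28.2428
t = (43.04 − 41.72)/√[28.2428·(1/21 + 1/35)] = 0.900
df = n₁ + n₂ − 2 = 54
Two-sided p-value ≈ 0.3722
Since p ≈ 0.3722 > α = 0.1, fail to reject H0; the data do not provide sufficient evidence against H0.

t = 0.900; fail to reject H0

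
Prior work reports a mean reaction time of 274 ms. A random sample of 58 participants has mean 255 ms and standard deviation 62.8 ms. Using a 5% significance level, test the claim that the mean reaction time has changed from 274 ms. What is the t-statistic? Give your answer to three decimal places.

-2.304

H0: μ = 274; H1: μ ≠ 274 (one-sample t-test, two-sided).
t = (x̄ − μ₀)/(s/√n) = (255 − 274)/(62.8/√58) = -2.304
df = n − 1 = 57
Two-sided p-value ≈ 0.025
Since p ≈ 0.025 < α = 0.05, reject H0; the data support H1.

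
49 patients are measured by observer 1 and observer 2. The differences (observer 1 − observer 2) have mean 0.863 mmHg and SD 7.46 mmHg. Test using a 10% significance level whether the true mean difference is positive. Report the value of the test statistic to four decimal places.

H0: μ_d = 0; H1: μ_d > 0 (paired t-test on the differences, right-tailed).
t = d̄/(s_d/√n) = 0.863/(7.46/√49) = 0.8098
df = n − 1 = 48
p-value = P(T ≥ 0.8098) ≈ 0.211
Since p ≈ 0.211 > α = 0.1, fail to reject H0; the evidence is not statistically significant.

0.8098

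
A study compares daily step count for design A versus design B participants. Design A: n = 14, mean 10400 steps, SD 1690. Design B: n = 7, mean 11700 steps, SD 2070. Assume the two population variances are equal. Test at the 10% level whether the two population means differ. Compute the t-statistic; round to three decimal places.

-1.544

Let group 1 = design A, group 2 = design B. H0: μ_1 = μ_2; H1: μ_1 ≠ μ_2 (two-sample pooled-variance t-test, two-sided).
s_p² = [(14−1)·1690² + (7−1)·2070²]/(14+7−2) = 3307300
t = (10400 − 11700)/√[3307300·(1/14 + 1/7)] = -1.544
df = n₁ + n₂ − 2 = 19
Two-sided p-value ≈ 0.1390
Since p ≈ 0.1390 > α = 0.1, fail to reject H0; the evidence is not statistically significant.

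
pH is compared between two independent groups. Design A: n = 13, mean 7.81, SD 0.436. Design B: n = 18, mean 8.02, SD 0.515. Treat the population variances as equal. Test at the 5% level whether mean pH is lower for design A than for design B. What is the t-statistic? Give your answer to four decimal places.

Let group 1 = design A, group 2 = design B. H0: μ_1 = μ_2; H1: μ_1 < μ_2 (two-sample pooled-variance t-test, left-tailed).
s_p² = [(13−1)·0.436² + (18−1)·0.515²]/(13+18−2) = 0.234137
t = (7.81 − 8.02)/√[0.234137·(1/13 + 1/18)] = -1.1924
df = n₁ + n₂ − 2 = 29
p-value = P(T ≤ -1.1924) ≈ 0.1214
Since p ≈ 0.1214 > α = 0.05, fail to reject H0; the data do not provide sufficient evidence against H0.

-1.1924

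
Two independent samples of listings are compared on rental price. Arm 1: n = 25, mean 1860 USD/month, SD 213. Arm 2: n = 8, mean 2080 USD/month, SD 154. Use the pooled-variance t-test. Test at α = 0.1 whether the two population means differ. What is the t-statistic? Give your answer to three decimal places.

Let group 1 = arm 1, group 2 = arm 2. H0: μ_1 = μ_2; H1: μ_1 ≠ μ_2 (two-sample pooled-variance t-test, two-sided).
s_p² = [(25−1)·213² + (8−1)·154²]/(25+8−2) = 40479.6
t = (1860 − 2080)/√[40479.6·(1/25 + 1/8)] = -2.692
df = n₁ + n₂ − 2 = 31
Two-sided p-value ≈ 0.011
Since p ≈ 0.011 < α = 0.1, reject H0; the evidence is statistically significant.

-2.692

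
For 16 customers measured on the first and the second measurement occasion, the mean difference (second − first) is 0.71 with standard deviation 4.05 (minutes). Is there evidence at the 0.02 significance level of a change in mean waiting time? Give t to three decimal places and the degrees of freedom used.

H0: μ_d = 0; H1: μ_d ≠ 0 (paired t-test on the differences, two-sided).
t = d̄/(s_d/√n) = 0.71/(4.05/√16) = 0.701
df = n − 1 = 15
Two-sided p-value ≈ 0.494
Since p ≈ 0.494 > α = 0.02, fail to reject H0; the data do not provide sufficient evidence against H0.

t = 0.701, df = 15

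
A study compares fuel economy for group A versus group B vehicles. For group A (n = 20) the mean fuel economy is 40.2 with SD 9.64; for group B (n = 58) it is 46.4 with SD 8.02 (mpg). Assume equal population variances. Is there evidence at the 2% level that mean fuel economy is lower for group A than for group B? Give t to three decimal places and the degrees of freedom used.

Let group 1 = group A, group 2 = group B. H0: μ_1 = μ_2; H1: μ_1 < μ_2 (two-sample pooled-variance t-test, left-tailed).
s_p² = [(20−1)·9.64² + (58−1)·8.02²]/(20+58−2) = 71.4727
t = (40.2 − 46.4)/√[71.4727·(1/20 + 1/58)] = -2.828
df = n₁ + n₂ − 2 = 76
p-value = P(T ≤ -2.828) ≈ 0.003
Since p ≈ 0.003 < α = 0.02, reject H0; the evidence is statistically significant.

t = -2.828, df = 76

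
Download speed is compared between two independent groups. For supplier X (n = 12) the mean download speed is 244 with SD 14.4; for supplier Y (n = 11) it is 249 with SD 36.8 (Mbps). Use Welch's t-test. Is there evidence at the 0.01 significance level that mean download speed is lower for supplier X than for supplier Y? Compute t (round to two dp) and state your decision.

t = -0.42; fail to reject H0

Let group 1 = supplier X, group 2 = supplier Y. H0: μ_1 = μ_2; H1: μ_1 < μ_2 (Welch's two-sample t-test, left-tailed).
t = (x̄_1 − x̄_2)/√(s_1²/n_1 + s_2²/n_2) = (244 − 249)/√(14.4²/12 + 36.8²/11) = -0.42
Welch–Satterthwaite df ≈ 12.78
p-value = P(T ≤ -0.42) ≈ 0.3400
Since p ≈ 0.3400 > α = 0.01, fail to reject H0; the evidence is not statistically significant.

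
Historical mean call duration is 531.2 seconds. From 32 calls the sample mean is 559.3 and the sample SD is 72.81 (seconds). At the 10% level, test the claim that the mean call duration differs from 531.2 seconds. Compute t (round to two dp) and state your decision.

H0: μ = 531.2; H1: μ ≠ 531.2 (one-sample t-test, two-sided).
t = (x̄ − μ₀)/(s/√n) = (559.3 − 531.2)/(72.81/√32) = 2.18
df = n − 1 = 31
Two-sided p-value ≈ 0.0367
Since p ≈ 0.0367 < α = 0.1, reject H0; the evidence is statistically significant.

t = 2.18; reject H0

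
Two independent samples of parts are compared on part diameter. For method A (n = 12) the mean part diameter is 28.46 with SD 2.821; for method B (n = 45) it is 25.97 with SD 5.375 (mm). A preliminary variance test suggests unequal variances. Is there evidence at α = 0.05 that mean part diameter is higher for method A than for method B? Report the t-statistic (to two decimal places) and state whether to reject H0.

Let group 1 = method A, group 2 = method B. H0: μ_1 = μ_2; H1: μ_1 > μ_2 (Welch's two-sample t-test, right-tailed).
t = (x̄_1 − x̄_2)/√(s_1²/n_1 + s_2²/n_2) = (28.46 − 25.97)/√(2.821²/12 + 5.375²/45) = 2.18
Welch–Satterthwaite df ≈ 34.52
p-value = P(T ≥ 2.18) ≈ 0.018
Since p ≈ 0.018 < α = 0.05, reject H0; the data support H1.

t = 2.18; reject H0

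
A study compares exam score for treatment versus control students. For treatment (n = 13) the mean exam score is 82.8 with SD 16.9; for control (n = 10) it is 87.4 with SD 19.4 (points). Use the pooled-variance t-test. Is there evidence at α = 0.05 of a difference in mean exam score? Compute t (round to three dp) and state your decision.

t = -0.607; fail to reject H0

Let group 1 = treatment, group 2 = control. H0: μ_1 = μ_2; H1: μ_1 ≠ μ_2 (two-sample pooled-variance t-test, two-sided).
s_p² = [(13−1)·16.9² + (10−1)·19.4²]/(13+10−2) = 324.503
t = (82.8 − 87.4)/√[324.503·(1/13 + 1/10)] = -0.607
df = n₁ + n₂ − 2 = 21
Two-sided p-value ≈ 0.5503
Since p ≈ 0.5503 > α = 0.05, fail to reject H0; the data do not provide sufficient evidence against H0.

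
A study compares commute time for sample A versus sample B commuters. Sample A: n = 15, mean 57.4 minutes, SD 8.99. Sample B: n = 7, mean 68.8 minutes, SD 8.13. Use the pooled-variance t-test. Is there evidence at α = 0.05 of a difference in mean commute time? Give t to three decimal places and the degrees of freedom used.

t = -2.849, df = 20

Let group 1 = sample A, group 2 = sample B. H0: μ_1 = μ_2; H1: μ_1 ≠ μ_2 (two-sample pooled-variance t-test, two-sided).
s_p² = [(15−1)·8.99² + (7−1)·8.13²]/(15+7−2) = 76.4031
t = (57.4 − 68.8)/√[76.4031·(1/15 + 1/7)] = -2.849
df = n₁ + n₂ − 2 = 20
Two-sided p-value ≈ 0.010
Since p ≈ 0.010 < α = 0.05, reject H0; the data support H1.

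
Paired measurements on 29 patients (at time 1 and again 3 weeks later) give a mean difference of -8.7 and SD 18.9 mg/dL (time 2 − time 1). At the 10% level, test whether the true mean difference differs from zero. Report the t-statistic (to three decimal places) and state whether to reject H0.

H0: μ_d = 0; H1: μ_d ≠ 0 (paired t-test on the differences, two-sided).
t = d̄/(s_d/√n) = -8.7/(18.9/√29) = -2.479
df = n − 1 = 28
Two-sided p-value ≈ 0.019
Since p ≈ 0.019 < α = 0.1, reject H0; the data support H1.

t = -2.479; reject H0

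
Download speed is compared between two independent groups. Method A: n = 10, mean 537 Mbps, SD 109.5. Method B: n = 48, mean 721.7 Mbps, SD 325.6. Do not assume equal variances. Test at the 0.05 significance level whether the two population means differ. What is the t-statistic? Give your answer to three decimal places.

-3.164

Let group 1 = method A, group 2 = method B. H0: μ_1 = μ_2; H1: μ_1 ≠ μ_2 (Welch's two-sample t-test, two-sided).
t = (x̄_1 − x̄_2)/√(s_1²/n_1 + s_2²/n_2) = (537 − 721.7)/√(109.5²/10 + 325.6²/48) = -3.164
Welch–Satterthwaite df ≈ 44.06
Two-sided p-value ≈ 0.003
Since p ≈ 0.003 < α = 0.05, reject H0; the data support H1.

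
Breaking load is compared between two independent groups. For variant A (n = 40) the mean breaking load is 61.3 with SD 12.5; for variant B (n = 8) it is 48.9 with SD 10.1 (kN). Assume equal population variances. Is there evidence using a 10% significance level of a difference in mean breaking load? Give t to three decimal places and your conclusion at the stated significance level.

Let group 1 = variant A, group 2 = variant B. H0: μ_1 = μ_2; H1: μ_1 ≠ μ_2 (two-sample pooled-variance t-test, two-sided).
s_p² = [(40−1)·12.5² + (8−1)·10.1²]/(40+8−2) = 147.996
t = (61.3 − 48.9)/√[147.996·(1/40 + 1/8)] = 2.632
df = n₁ + n₂ − 2 = 46
Two-sided p-value ≈ 0.0115
Since p ≈ 0.0115 < α = 0.1, reject H0; the evidence is statistically significant.

t = 2.632; reject H0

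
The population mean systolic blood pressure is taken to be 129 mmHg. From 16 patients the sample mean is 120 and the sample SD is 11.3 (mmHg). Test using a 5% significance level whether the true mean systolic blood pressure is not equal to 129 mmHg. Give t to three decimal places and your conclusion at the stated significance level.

t = -3.186; reject H0

H0: μ = 129; H1: μ ≠ 129 (one-sample t-test, two-sided).
t = (x̄ − μ₀)/(s/√n) = (120 − 129)/(11.3/√16) = -3.186
df = n − 1 = 15
Two-sided p-value ≈ 0.0061
Since p ≈ 0.0061 < α = 0.05, reject H0; the data support H1.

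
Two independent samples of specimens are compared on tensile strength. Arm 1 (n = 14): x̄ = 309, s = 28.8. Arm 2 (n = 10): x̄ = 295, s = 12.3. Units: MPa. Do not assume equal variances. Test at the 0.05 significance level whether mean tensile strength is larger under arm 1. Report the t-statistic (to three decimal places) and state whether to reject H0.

t = 1.623; fail to reject H0

Let group 1 = arm 1, group 2 = arm 2. H0: μ_1 = μ_2; H1: μ_1 > μ_2 (Welch's two-sample t-test, right-tailed).
t = (x̄_1 − x̄_2)/√(s_1²/n_1 + s_2²/n_2) = (309 − 295)/√(28.8²/14 + 12.3²/10) = 1.623
Welch–Satterthwaite df ≈ 18.72
p-value = P(T ≥ 1.623) ≈ 0.0606
Since p ≈ 0.0606 > α = 0.05, fail to reject H0; the evidence is not statistically significant.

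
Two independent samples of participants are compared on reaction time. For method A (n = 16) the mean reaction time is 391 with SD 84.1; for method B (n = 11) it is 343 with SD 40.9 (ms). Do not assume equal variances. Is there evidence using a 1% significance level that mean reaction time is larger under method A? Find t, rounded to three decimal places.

Let group 1 = method A, group 2 = method B. H0: μ_1 = μ_2; H1: μ_1 > μ_2 (Welch's two-sample t-test, right-tailed).
t = (x̄_1 − x̄_2)/√(s_1²/n_1 + s_2²/n_2) = (391 − 343)/√(84.1²/16 + 40.9²/11) = 1.969
Welch–Satterthwaite df ≈ 23.01
p-value = P(T ≥ 1.969) ≈ 0.031
Since p ≈ 0.031 > α = 0.01, fail to reject H0; the evidence is not statistically significant.

1.969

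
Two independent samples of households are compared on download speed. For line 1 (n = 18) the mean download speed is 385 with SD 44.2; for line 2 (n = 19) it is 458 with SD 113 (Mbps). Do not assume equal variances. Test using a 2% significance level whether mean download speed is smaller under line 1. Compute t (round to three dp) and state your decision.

Let group 1 = line 1, group 2 = line 2. H0: μ_1 = μ_2; H1: μ_1 < μ_2 (Welch's two-sample t-test, left-tailed).
t = (x̄_1 − x̄_2)/√(s_1²/n_1 + s_2²/n_2) = (385 − 458)/√(44.2²/18 + 113²/19) = -2.613
Welch–Satterthwaite df ≈ 23.63
p-value = P(T ≤ -2.613) ≈ 0.0077
Since p ≈ 0.0077 < α = 0.02, reject H0; the data support H1.

t = -2.613; reject H0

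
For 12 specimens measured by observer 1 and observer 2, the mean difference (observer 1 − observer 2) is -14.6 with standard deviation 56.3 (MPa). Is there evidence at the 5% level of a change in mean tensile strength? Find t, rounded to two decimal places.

H0: μ_d = 0; H1: μ_d ≠ 0 (paired t-test on the differences, two-sided).
t = d̄/(s_d/√n) = -14.6/(56.3/√12) = -0.90
df = n − 1 = 11
Two-sided p-value ≈ 0.3883
Since p ≈ 0.3883 > α = 0.05, fail to reject H0; the evidence is not statistically significant.

-0.90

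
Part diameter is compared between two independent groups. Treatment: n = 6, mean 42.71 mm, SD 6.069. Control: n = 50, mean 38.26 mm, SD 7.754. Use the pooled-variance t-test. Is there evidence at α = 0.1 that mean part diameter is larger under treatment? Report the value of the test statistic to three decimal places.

1.353

Let group 1 = treatment, group 2 = control. H0: μ_1 = μ_2; H1: μ_1 > μ_2 (two-sample pooled-variance t-test, right-tailed).
s_p² = [(6−1)·6.069² + (50−1)·7.754²]/(6+50−2) = 57.9679
t = (42.71 − 38.26)/√[57.9679·(1/6 + 1/50)] = 1.353
df = n₁ + n₂ − 2 = 54
p-value = P(T ≥ 1.353) ≈ 0.0909
Since p ≈ 0.0909 < α = 0.1, reject H0; the data support H1.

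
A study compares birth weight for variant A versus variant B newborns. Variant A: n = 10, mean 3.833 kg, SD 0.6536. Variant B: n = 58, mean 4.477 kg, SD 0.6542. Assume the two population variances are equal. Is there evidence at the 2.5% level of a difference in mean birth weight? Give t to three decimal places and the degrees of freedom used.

t = -2.875, df = 66

Let group 1 = variant A, group 2 = variant B. H0: μ_1 = μ_2; H1: μ_1 ≠ μ_2 (two-sample pooled-variance t-test, two-sided).
s_p² = [(10−1)·0.6536² + (58−1)·0.6542²]/(10+58−2) = 0.427871
t = (3.833 − 4.477)/√[0.427871·(1/10 + 1/58)] = -2.875
df = n₁ + n₂ − 2 = 66
Two-sided p-value ≈ 0.0054
Since p ≈ 0.0054 < α = 0.025, reject H0; the data support H1.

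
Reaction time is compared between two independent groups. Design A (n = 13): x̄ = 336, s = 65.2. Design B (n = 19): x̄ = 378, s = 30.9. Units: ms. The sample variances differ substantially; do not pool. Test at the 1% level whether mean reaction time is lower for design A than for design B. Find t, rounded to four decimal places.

Let group 1 = design A, group 2 = design B. H0: μ_1 = μ_2; H1: μ_1 < μ_2 (Welch's two-sample t-test, left-tailed).
t = (x̄_1 − x̄_2)/√(s_1²/n_1 + s_2²/n_2) = (336 − 378)/√(65.2²/13 + 30.9²/19) = -2.1624
Welch–Satterthwaite df ≈ 15.72
p-value = P(T ≤ -2.1624) ≈ 0.0232
Since p ≈ 0.0232 > α = 0.01, fail to reject H0; the data do not provide sufficient evidence against H0.

-2.1624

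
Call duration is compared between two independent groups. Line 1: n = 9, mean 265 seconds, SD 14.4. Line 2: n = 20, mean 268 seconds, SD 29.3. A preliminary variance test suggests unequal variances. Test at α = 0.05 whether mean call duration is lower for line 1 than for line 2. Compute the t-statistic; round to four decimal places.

Let group 1 = line 1, group 2 = line 2. H0: μ_1 = μ_2; H1: μ_1 < μ_2 (Welch's two-sample t-test, left-tailed).
t = (x̄_1 − x̄_2)/√(s_1²/n_1 + s_2²/n_2) = (265 − 268)/√(14.4²/9 + 29.3²/20) = -0.3694
Welch–Satterthwaite df ≈ 26.64
p-value = P(T ≤ -0.3694) ≈ 0.3574
Since p ≈ 0.3574 > α = 0.05, fail to reject H0; the evidence is not statistically significant.

-0.3694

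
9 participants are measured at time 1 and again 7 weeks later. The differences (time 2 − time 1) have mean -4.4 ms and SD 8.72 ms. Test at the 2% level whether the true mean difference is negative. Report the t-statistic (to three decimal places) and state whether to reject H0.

H0: μ_d = 0; H1: μ_d < 0 (paired t-test on the differences, left-tailed).
t = d̄/(s_d/√n) = -4.4/(8.72/√9) = -1.514
df = n − 1 = 8
p-value = P(T ≤ -1.514) ≈ 0.084
Since p ≈ 0.084 > α = 0.02, fail to reject H0; the evidence is not statistically significant.

t = -1.514; fail to reject H0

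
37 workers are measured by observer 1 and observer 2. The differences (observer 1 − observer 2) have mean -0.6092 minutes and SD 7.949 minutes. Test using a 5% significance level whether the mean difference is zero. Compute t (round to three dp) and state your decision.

t = -0.466; fail to reject H0

H0: μ_d = 0; H1: μ_d ≠ 0 (paired t-test on the differences, two-sided).
t = d̄/(s_d/√n) = -0.6092/(7.949/√37) = -0.466
df = n − 1 = 36
Two-sided p-value ≈ 0.644
Since p ≈ 0.644 > α = 0.05, fail to reject H0; the data do not provide sufficient evidence against H0.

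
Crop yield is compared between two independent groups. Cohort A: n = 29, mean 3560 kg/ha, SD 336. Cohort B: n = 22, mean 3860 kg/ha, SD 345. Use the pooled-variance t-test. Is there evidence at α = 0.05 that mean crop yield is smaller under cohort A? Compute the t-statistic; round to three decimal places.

-3.122

Let group 1 = cohort A, group 2 = cohort B. H0: μ_1 = μ_2; H1: μ_1 < μ_2 (two-sample pooled-variance t-test, left-tailed).
s_p² = [(29−1)·336² + (22−1)·345²]/(29+22−2) = 115523
t = (3560 − 3860)/√[115523·(1/29 + 1/22)] = -3.122
df = n₁ + n₂ − 2 = 49
p-value = P(T ≤ -3.122) ≈ 0.0015
Since p ≈ 0.0015 < α = 0.05, reject H0; the data support H1.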